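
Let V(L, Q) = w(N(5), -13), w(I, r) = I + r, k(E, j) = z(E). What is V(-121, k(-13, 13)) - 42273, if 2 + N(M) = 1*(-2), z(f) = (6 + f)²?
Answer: -42290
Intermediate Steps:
k(E, j) = (6 + E)²
N(M) = -4 (N(M) = -2 + 1*(-2) = -2 - 2 = -4)
V(L, Q) = -17 (V(L, Q) = -4 - 13 = -17)
V(-121, k(-13, 13)) - 42273 = -17 - 42273 = -42290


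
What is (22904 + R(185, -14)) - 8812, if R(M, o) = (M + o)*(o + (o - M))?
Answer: -22331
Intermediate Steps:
R(M, o) = (M + o)*(-M + 2*o)
(22904 + R(185, -14)) - 8812 = (22904 + (-1*185² + 2*(-14)² + 185*(-14))) - 8812 = (22904 + (-1*34225 + 2*196 - 2590)) - 8812 = (22904 + (-34225 + 392 - 2590)) - 8812 = (22904 - 36423) - 8812 = -13519 - 8812 = -22331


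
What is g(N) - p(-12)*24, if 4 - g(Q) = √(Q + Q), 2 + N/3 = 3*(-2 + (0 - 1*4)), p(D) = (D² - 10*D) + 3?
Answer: -6404 - 2*I*√30 ≈ -6404.0 - 10.954*I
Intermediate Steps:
p(D) = 3 + D² - 10*D
N = -60 (N = -6 + 3*(3*(-2 + (0 - 1*4))) = -6 + 3*(3*(-2 + (0 - 4))) = -6 + 3*(3*(-2 - 4)) = -6 + 3*(3*(-6)) = -6 + 3*(-18) = -6 - 54 = -60)
g(Q) = 4 - √2*√Q (g(Q) = 4 - √(Q + Q) = 4 - √(2*Q) = 4 - √2*√Q)
g(N) - p(-12)*24 = (4 - √2*√(-60)) - (3 + (-12)² - 10*(-12))*24 = (4 - √2*2*I*√15) - (3 + 144 + 120)*24 = (4 - 2*I*√30) - 267*24 = (4 - 2*I*√30) - 1*6408 = (4 - 2*I*√30) - 6408 = -6404 - 2*I*√30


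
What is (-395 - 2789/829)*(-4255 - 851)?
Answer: 1686225864/829 ≈ 2.0340e+6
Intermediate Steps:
(-395 - 2789/829)*(-4255 - 851) = (-395 - 2789*1/829)*(-5106) = (-395 - 2789/829)*(-5106) = -330244/829*(-5106) = 1686225864/829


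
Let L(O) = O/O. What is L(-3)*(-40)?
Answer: -40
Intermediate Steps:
L(O) = 1
L(-3)*(-40) = 1*(-40) = -40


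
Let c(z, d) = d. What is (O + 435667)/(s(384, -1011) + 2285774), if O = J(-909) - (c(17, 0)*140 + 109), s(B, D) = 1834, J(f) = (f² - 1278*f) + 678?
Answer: 808073/762536 ≈ 1.0597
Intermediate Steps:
J(f) = 678 + f² - 1278*f
O = 1988552 (O = (678 + (-909)² - 1278*(-909)) - (0*140 + 109) = (678 + 826281 + 1161702) - (0 + 109) = 1988661 - 1*109 = 1988661 - 109 = 1988552)
(O + 435667)/(s(384, -1011) + 2285774) = (1988552 + 435667)/(1834 + 2285774) = 2424219/2287608 = 2424219*(1/2287608) = 808073/762536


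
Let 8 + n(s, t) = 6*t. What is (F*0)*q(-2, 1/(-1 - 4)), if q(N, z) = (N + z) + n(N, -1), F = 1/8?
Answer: 0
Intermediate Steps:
n(s, t) = -8 + 6*t
F = ⅛ ≈ 0.12500
q(N, z) = -14 + N + z (q(N, z) = (N + z) + (-8 + 6*(-1)) = (N + z) + (-8 - 6) = (N + z) - 14 = -14 + N + z)
(F*0)*q(-2, 1/(-1 - 4)) = ((⅛)*0)*(-14 - 2 + 1/(-1 - 4)) = 0*(-14 - 2 + 1/(-5)) = 0*(-14 - 2 - ⅕) = 0*(-81/5) = 0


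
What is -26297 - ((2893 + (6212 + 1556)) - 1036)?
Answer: -35922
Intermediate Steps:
-26297 - ((2893 + (6212 + 1556)) - 1036) = -26297 - ((2893 + 7768) - 1036) = -26297 - (10661 - 1036) = -26297 - 1*9625 = -26297 - 9625 = -35922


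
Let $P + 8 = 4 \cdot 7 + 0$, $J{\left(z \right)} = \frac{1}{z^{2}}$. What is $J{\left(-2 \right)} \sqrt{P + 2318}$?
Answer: $\frac{\sqrt{2338}}{4} \approx 12.088$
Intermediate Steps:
$J{\left(z \right)} = \frac{1}{z^{2}}$
$P = 20$ ($P = -8 + \left(4 \cdot 7 + 0\right) = -8 + \left(28 + 0\right) = -8 + 28 = 20$)
$J{\left(-2 \right)} \sqrt{P + 2318} = \frac{\sqrt{20 + 2318}}{4} = \frac{\sqrt{2338}}{4}$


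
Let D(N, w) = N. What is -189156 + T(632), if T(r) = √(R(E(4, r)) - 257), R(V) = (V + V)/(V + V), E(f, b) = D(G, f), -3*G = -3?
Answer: -189156 + 16*I ≈ -1.8916e+5 + 16.0*I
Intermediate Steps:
G = 1 (G = -⅓*(-3) = 1)
E(f, b) = 1
R(V) = 1 (R(V) = (2*V)/((2*V)) = (2*V)*(1/(2*V)) = 1)
T(r) = 16*I (T(r) = √(1 - 257) = √(-256) = 16*I)
-189156 + T(632) = -189156 + 16*I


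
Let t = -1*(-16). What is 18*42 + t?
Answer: 772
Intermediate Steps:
t = 16
18*42 + t = 18*42 + 16 = 756 + 16 = 772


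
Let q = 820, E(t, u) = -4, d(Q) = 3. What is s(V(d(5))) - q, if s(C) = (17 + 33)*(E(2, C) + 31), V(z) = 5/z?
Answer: 530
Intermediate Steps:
s(C) = 1350 (s(C) = (17 + 33)*(-4 + 31) = 50*27 = 1350)
s(V(d(5))) - q = 1350 - 1*820 = 1350 - 820 = 530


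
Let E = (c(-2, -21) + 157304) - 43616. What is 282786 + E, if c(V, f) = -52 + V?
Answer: 396420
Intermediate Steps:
E = 113634 (E = ((-52 - 2) + 157304) - 43616 = (-54 + 157304) - 43616 = 157250 - 43616 = 113634)
282786 + E = 282786 + 113634 = 396420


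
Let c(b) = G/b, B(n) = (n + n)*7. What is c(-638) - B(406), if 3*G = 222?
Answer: -1813233/319 ≈ -5684.1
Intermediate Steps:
G = 74 (G = (⅓)*222 = 74)
B(n) = 14*n (B(n) = (2*n)*7 = 14*n)
c(b) = 74/b
c(-638) - B(406) = 74/(-638) - 14*406 = 74*(-1/638) - 1*5684 = -37/319 - 5684 = -1813233/319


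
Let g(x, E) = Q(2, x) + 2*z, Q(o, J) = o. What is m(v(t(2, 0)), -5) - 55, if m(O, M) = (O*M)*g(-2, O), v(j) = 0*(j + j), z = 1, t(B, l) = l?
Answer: -55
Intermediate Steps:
v(j) = 0 (v(j) = 0*(2*j) = 0)
g(x, E) = 4 (g(x, E) = 2 + 2*1 = 2 + 2 = 4)
m(O, M) = 4*M*O (m(O, M) = (O*M)*4 = (M*O)*4 = 4*M*O)
m(v(t(2, 0)), -5) - 55 = 4*(-5)*0 - 55 = 0 - 55 = -55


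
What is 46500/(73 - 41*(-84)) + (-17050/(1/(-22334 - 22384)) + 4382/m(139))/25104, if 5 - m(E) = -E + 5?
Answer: 186445954837597/6136208376 ≈ 30385.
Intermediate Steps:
m(E) = E (m(E) = 5 - (-E + 5) = 5 - (5 - E) = 5 + (-5 + E) = E)
46500/(73 - 41*(-84)) + (-17050/(1/(-22334 - 22384)) + 4382/m(139))/25104 = 46500/(73 - 41*(-84)) + (-17050/(1/(-22334 - 22384)) + 4382/139)/25104 = 46500/(73 + 3444) + (-17050/(1/(-44718)) + 4382*(1/139))*(1/25104) = 46500/3517 + (-17050/(-1/44718) + 4382/139)*(1/25104) = 46500*(1/3517) + (-17050*(-44718) + 4382/139)*(1/25104) = 46500/3517 + (762441900 + 4382/139)*(1/25104) = 46500/3517 + (105979428482/139)*(1/25104) = 46500/3517 + 52989714241/1744728 = 186445954837597/6136208376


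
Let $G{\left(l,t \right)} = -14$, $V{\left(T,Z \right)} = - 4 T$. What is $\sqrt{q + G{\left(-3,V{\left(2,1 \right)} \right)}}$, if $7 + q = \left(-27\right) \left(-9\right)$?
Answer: $\sqrt{222} \approx 14.9$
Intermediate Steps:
$q = 236$ ($q = -7 - -243 = -7 + 243 = 236$)
$\sqrt{q + G{\left(-3,V{\left(2,1 \right)} \right)}} = \sqrt{236 - 14} = \sqrt{222}$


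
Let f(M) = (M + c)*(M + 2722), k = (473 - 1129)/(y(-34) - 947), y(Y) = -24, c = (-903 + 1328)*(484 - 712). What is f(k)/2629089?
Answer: -248745427969192/2478812901849 ≈ -100.35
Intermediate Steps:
c = -96900 (c = 425*(-228) = -96900)
k = 656/971 (k = (473 - 1129)/(-24 - 947) = -656/(-971) = -656*(-1/971) = 656/971 ≈ 0.67559)
f(M) = (-96900 + M)*(2722 + M) (f(M) = (M - 96900)*(M + 2722) = (-96900 + M)*(2722 + M))
f(k)/2629089 = (-263761800 + (656/971)**2 - 94178*656/971)/2629089 = (-263761800 + 430336/942841 - 61780768/971)*(1/2629089) = -248745427969192/942841*1/2629089 = -248745427969192/2478812901849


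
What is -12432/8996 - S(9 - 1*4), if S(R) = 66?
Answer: -151542/2249 ≈ -67.382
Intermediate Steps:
-12432/8996 - S(9 - 1*4) = -12432/8996 - 1*66 = -12432*1/8996 - 66 = -3108/2249 - 66 = -151542/2249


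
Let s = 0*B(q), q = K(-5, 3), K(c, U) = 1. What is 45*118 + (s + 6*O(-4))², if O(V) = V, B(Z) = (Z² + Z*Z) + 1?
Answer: 5886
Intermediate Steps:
q = 1
B(Z) = 1 + 2*Z² (B(Z) = (Z² + Z²) + 1 = 2*Z² + 1 = 1 + 2*Z²)
s = 0 (s = 0*(1 + 2*1²) = 0*(1 + 2*1) = 0*(1 + 2) = 0*3 = 0)
45*118 + (s + 6*O(-4))² = 45*118 + (0 + 6*(-4))² = 5310 + (0 - 24)² = 5310 + (-24)² = 5310 + 576 = 5886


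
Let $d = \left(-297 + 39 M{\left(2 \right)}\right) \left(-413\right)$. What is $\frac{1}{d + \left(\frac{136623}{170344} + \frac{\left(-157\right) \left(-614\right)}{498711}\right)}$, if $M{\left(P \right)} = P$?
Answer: $\frac{84952426584}{7683776683456913} \approx 1.1056 \cdot 10^{-5}$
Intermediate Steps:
$d = 90447$ ($d = \left(-297 + 39 \cdot 2\right) \left(-413\right) = \left(-297 + 78\right) \left(-413\right) = \left(-219\right) \left(-413\right) = 90447$)
$\frac{1}{d + \left(\frac{136623}{170344} + \frac{\left(-157\right) \left(-614\right)}{498711}\right)} = \frac{1}{90447 + \left(\frac{136623}{170344} + \frac{\left(-157\right) \left(-614\right)}{498711}\right)} = \frac{1}{90447 + \left(136623 \cdot \frac{1}{170344} + 96398 \cdot \frac{1}{498711}\right)} = \frac{1}{90447 + \left(\frac{136623}{170344} + \frac{96398}{498711}\right)} = \frac{1}{90447 + \frac{84556213865}{84952426584}} = \frac{1}{\frac{7683776683456913}{84952426584}} = \frac{84952426584}{7683776683456913}$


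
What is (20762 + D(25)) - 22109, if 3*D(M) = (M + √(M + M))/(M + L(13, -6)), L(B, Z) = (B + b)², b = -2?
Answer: -589961/438 + 5*√2/438 ≈ -1346.9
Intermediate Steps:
L(B, Z) = (-2 + B)² (L(B, Z) = (B - 2)² = (-2 + B)²)
D(M) = (M + √2*√M)/(3*(121 + M)) (D(M) = ((M + √(M + M))/(M + (-2 + 13)²))/3 = ((M + √(2*M))/(M + 11²))/3 = ((M + √2*√M)/(M + 121))/3 = ((M + √2*√M)/(121 + M))/3 = (M + √2*√M)/(3*(121 + M)))
(20762 + D(25)) - 22109 = (20762 + (25 + √2*√25)/(3*(121 + 25))) - 22109 = (20762 + (⅓)*(25 + √2*5)/146) - 22109 = (20762 + (⅓)*(1/146)*(25 + 5*√2)) - 22109 = (20762 + (25/438 + 5*√2/438)) - 22109 = (9093781/438 + 5*√2/438) - 22109 = -589961/438 + 5*√2/438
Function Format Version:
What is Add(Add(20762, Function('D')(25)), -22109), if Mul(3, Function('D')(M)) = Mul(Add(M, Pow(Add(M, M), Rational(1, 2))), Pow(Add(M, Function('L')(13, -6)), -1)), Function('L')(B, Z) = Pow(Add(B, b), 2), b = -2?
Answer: Add(Rational(-589961, 438), Mul(Rational(5, 438), Pow(2, Rational(1, 2)))) ≈ -1346.9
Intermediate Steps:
Function('L')(B, Z) = Pow(Add(-2, B), 2) (Function('L')(B, Z) = Pow(Add(B, -2), 2) = Pow(Add(-2, B), 2))
Function('D')(M) = Mul(Rational(1, 3), Pow(Add(121, M), -1), Add(M, Mul(Pow(2, Rational(1, 2)), Pow(M, Rational(1, 2))))) (Function('D')(M) = Mul(Rational(1, 3), Mul(Add(M, Pow(Add(M, M), Rational(1, 2))), Pow(Add(M, Pow(Add(-2, 13), 2)), -1))) = Mul(Rational(1, 3), Mul(Add(M, Pow(Mul(2, M), Rational(1, 2))), Pow(Add(M, Pow(11, 2)), -1))) = Mul(Rational(1, 3), Mul(Add(M, Mul(Pow(2, Rational(1, 2)), Pow(M, Rational(1, 2)))), Pow(Add(M, 121), -1))) = Mul(Rational(1, 3), Mul(Add(M, Mul(Pow(2, Rational(1, 2)), Pow(M, Rational(1, 2)))), Pow(Add(121, M), -1))) = Mul(Rational(1, 3), Mul(Pow(Add(121, M), -1), Add(M, Mul(Pow(2, Rational(1, 2)), Pow(M, Rational(1, 2)))))) = Mul(Rational(1, 3), Pow(Add(121, M), -1), Add(M, Mul(Pow(2, Rational(1, 2)), Pow(M, Rational(1, 2))))))
Add(Add(20762, Function('D')(25)), -22109) = Add(Add(20762, Mul(Rational(1, 3), Pow(Add(121, 25), -1), Add(25, Mul(Pow(2, Rational(1, 2)), Pow(25, Rational(1, 2)))))), -22109) = Add(Add(20762, Mul(Rational(1, 3), Pow(146, -1), Add(25, Mul(Pow(2, Rational(1, 2)), 5)))), -22109) = Add(Add(20762, Mul(Rational(1, 3), Rational(1, 146), Add(25, Mul(5, Pow(2, Rational(1, 2)))))), -22109) = Add(Add(20762, Add(Rational(25, 438), Mul(Rational(5, 438), Pow(2, Rational(1, 2))))), -22109) = Add(Add(Rational(9093781, 438), Mul(Rational(5, 438), Pow(2, Rational(1, 2)))), -22109) = Add(Rational(-589961, 438), Mul(Rational(5, 438), Pow(2, Rational(1, 2))))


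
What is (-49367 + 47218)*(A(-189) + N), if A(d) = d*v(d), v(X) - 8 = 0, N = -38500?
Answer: 85985788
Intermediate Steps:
v(X) = 8 (v(X) = 8 + 0 = 8)
A(d) = 8*d (A(d) = d*8 = 8*d)
(-49367 + 47218)*(A(-189) + N) = (-49367 + 47218)*(8*(-189) - 38500) = -2149*(-1512 - 38500) = -2149*(-40012) = 85985788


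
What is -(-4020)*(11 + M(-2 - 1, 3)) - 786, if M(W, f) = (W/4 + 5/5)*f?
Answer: 46449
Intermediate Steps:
M(W, f) = f*(1 + W/4) (M(W, f) = (W*(1/4) + 5*(1/5))*f = (W/4 + 1)*f = (1 + W/4)*f = f*(1 + W/4))
-(-4020)*(11 + M(-2 - 1, 3)) - 786 = -(-4020)*(11 + (1/4)*3*(4 + (-2 - 1))) - 786 = -(-4020)*(11 + (1/4)*3*(4 - 3)) - 786 = -(-4020)*(11 + (1/4)*3*1) - 786 = -(-4020)*(11 + 3/4) - 786 = -(-4020)*47/4 - 786 = -335*(-141) - 786 = 47235 - 786 = 46449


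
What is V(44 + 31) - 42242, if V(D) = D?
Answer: -42167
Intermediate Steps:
V(44 + 31) - 42242 = (44 + 31) - 42242 = 75 - 42242 = -42167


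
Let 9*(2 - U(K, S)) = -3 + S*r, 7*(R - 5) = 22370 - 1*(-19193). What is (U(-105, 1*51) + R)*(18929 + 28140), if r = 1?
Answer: 5870633956/21 ≈ 2.7955e+8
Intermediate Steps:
R = 41598/7 (R = 5 + (22370 - 1*(-19193))/7 = 5 + (22370 + 19193)/7 = 5 + (⅐)*41563 = 5 + 41563/7 = 41598/7 ≈ 5942.6)
U(K, S) = 7/3 - S/9 (U(K, S) = 2 - (-3 + S*1)/9 = 2 - (-3 + S)/9 = 2 + (⅓ - S/9) = 7/3 - S/9)
(U(-105, 1*51) + R)*(18929 + 28140) = ((7/3 - 51/9) + 41598/7)*(18929 + 28140) = ((7/3 - ⅑*51) + 41598/7)*47069 = ((7/3 - 17/3) + 41598/7)*47069 = (-10/3 + 41598/7)*47069 = (124724/21)*47069 = 5870633956/21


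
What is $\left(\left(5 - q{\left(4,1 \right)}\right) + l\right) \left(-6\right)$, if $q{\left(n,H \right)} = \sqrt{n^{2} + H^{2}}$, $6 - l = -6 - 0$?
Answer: $-102 + 6 \sqrt{17} \approx -77.261$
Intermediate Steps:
$l = 12$ ($l = 6 - \left(-6 - 0\right) = 6 - \left(-6 + 0\right) = 6 - -6 = 6 + 6 = 12$)
$q{\left(n,H \right)} = \sqrt{H^{2} + n^{2}}$
$\left(\left(5 - q{\left(4,1 \right)}\right) + l\right) \left(-6\right) = \left(\left(5 - \sqrt{1^{2} + 4^{2}}\right) + 12\right) \left(-6\right) = \left(\left(5 - \sqrt{1 + 16}\right) + 12\right) \left(-6\right) = \left(\left(5 - \sqrt{17}\right) + 12\right) \left(-6\right) = \left(17 - \sqrt{17}\right) \left(-6\right) = -102 + 6 \sqrt{17}$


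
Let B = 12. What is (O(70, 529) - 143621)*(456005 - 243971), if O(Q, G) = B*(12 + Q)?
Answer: -30243893658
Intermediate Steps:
O(Q, G) = 144 + 12*Q (O(Q, G) = 12*(12 + Q) = 144 + 12*Q)
(O(70, 529) - 143621)*(456005 - 243971) = ((144 + 12*70) - 143621)*(456005 - 243971) = ((144 + 840) - 143621)*212034 = (984 - 143621)*212034 = -142637*212034 = -30243893658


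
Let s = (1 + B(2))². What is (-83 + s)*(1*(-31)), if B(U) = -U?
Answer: 2542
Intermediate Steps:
s = 1 (s = (1 - 1*2)² = (1 - 2)² = (-1)² = 1)
(-83 + s)*(1*(-31)) = (-83 + 1)*(1*(-31)) = -82*(-31) = 2542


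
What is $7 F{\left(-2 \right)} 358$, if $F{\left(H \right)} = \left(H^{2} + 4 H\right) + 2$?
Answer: $-5012$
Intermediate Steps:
$F{\left(H \right)} = 2 + H^{2} + 4 H$
$7 F{\left(-2 \right)} 358 = 7 \left(2 + \left(-2\right)^{2} + 4 \left(-2\right)\right) 358 = 7 \left(2 + 4 - 8\right) 358 = 7 \left(-2\right) 358 = \left(-14\right) 358 = -5012$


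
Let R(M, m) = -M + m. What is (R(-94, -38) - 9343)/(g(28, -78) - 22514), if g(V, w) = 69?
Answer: 9287/22445 ≈ 0.41377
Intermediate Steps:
R(M, m) = m - M
(R(-94, -38) - 9343)/(g(28, -78) - 22514) = ((-38 - 1*(-94)) - 9343)/(69 - 22514) = ((-38 + 94) - 9343)/(-22445) = (56 - 9343)*(-1/22445) = -9287*(-1/22445) = 9287/22445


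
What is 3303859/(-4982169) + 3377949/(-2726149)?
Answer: -25836324700372/13582135037181 ≈ -1.9022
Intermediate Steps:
3303859/(-4982169) + 3377949/(-2726149) = 3303859*(-1/4982169) + 3377949*(-1/2726149) = -3303859/4982169 - 3377949/2726149 = -25836324700372/13582135037181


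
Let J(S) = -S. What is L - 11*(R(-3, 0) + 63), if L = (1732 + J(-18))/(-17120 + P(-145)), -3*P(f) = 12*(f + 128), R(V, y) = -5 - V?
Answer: -817403/1218 ≈ -671.10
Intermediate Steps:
P(f) = -512 - 4*f (P(f) = -4*(f + 128) = -4*(128 + f) = -(1536 + 12*f)/3 = -512 - 4*f)
L = -125/1218 (L = (1732 - 1*(-18))/(-17120 + (-512 - 4*(-145))) = (1732 + 18)/(-17120 + (-512 + 580)) = 1750/(-17120 + 68) = 1750/(-17052) = 1750*(-1/17052) = -125/1218 ≈ -0.10263)
L - 11*(R(-3, 0) + 63) = -125/1218 - 11*((-5 - 1*(-3)) + 63) = -125/1218 - 11*((-5 + 3) + 63) = -125/1218 - 11*(-2 + 63) = -125/1218 - 11*61 = -125/1218 - 1*671 = -125/1218 - 671 = -817403/1218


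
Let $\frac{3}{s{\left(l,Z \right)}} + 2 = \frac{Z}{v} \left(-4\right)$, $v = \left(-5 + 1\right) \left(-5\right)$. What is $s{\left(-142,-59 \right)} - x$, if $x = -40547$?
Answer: $\frac{1986818}{49} \approx 40547.0$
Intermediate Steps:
$v = 20$ ($v = \left(-4\right) \left(-5\right) = 20$)
$s{\left(l,Z \right)} = \frac{3}{-2 - \frac{Z}{5}}$ ($s{\left(l,Z \right)} = \frac{3}{-2 + \frac{Z}{20} \left(-4\right)} = \frac{3}{-2 - \frac{Z}{5}}$)
$s{\left(-142,-59 \right)} - x = - \frac{15}{10 - 59} - -40547 = - \frac{15}{-49} + 40547 = \left(-15\right) \left(- \frac{1}{49}\right) + 40547 = \frac{15}{49} + 40547 = \frac{1986818}{49}$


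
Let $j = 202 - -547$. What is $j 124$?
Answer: $92876$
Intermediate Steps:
$j = 749$ ($j = 202 + 547 = 749$)
$j 124 = 749 \cdot 124 = 92876$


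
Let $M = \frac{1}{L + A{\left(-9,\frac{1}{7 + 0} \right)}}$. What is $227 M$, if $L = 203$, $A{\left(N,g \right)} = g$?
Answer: $\frac{1589}{1422} \approx 1.1174$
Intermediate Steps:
$M = \frac{7}{1422}$ ($M = \frac{1}{203 + \frac{1}{7 + 0}} = \frac{1}{203 + \frac{1}{7}} = \frac{1}{\frac{1422}{7}} = \frac{7}{1422} \approx 0.0049226$)
$227 M = 227 \cdot \frac{7}{1422} = \frac{1589}{1422}$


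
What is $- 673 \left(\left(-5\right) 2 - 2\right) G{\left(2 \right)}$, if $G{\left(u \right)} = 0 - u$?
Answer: $-16152$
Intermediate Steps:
$G{\left(u \right)} = - u$
$- 673 \left(\left(-5\right) 2 - 2\right) G{\left(2 \right)} = - 673 \left(\left(-5\right) 2 - 2\right) \left(\left(-1\right) 2\right) = - 673 \left(-10 - 2\right) \left(-2\right) = \left(-673\right) \left(-12\right) \left(-2\right) = 8076 \left(-2\right) = -16152$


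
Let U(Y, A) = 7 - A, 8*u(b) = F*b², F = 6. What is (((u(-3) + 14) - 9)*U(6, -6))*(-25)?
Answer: -15275/4 ≈ -3818.8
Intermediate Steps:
u(b) = 3*b²/4 (u(b) = (6*b²)/8 = 3*b²/4)
(((u(-3) + 14) - 9)*U(6, -6))*(-25) = ((((¾)*(-3)² + 14) - 9)*(7 - 1*(-6)))*(-25) = ((((¾)*9 + 14) - 9)*(7 + 6))*(-25) = (((27/4 + 14) - 9)*13)*(-25) = ((83/4 - 9)*13)*(-25) = ((47/4)*13)*(-25) = (611/4)*(-25) = -15275/4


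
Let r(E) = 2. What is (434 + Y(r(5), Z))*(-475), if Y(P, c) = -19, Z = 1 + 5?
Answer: -197125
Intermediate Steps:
Z = 6
(434 + Y(r(5), Z))*(-475) = (434 - 19)*(-475) = 415*(-475) = -197125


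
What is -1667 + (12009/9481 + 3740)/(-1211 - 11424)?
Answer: -199729460094/119792435 ≈ -1667.3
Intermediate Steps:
-1667 + (12009/9481 + 3740)/(-1211 - 11424) = -1667 + (12009*(1/9481) + 3740)/(-12635) = -1667 + (12009/9481 + 3740)*(-1/12635) = -1667 + (35470949/9481)*(-1/12635) = -1667 - 35470949/119792435 = -199729460094/119792435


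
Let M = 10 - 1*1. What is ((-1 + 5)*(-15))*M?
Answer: -540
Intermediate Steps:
M = 9 (M = 10 - 1 = 9)
((-1 + 5)*(-15))*M = ((-1 + 5)*(-15))*9 = (4*(-15))*9 = -60*9 = -540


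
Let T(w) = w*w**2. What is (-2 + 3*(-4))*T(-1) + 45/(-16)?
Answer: 179/16 ≈ 11.188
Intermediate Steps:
T(w) = w**3
(-2 + 3*(-4))*T(-1) + 45/(-16) = (-2 + 3*(-4))*(-1)**3 + 45/(-16) = (-2 - 12)*(-1) + 45*(-1/16) = -14*(-1) - 45/16 = 14 - 45/16 = 179/16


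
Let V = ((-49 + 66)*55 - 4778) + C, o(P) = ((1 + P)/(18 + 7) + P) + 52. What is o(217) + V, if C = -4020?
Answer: -189632/25 ≈ -7585.3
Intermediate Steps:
o(P) = 1301/25 + 26*P/25 (o(P) = ((1 + P)/25 + P) + 52 = ((1 + P)*(1/25) + P) + 52 = ((1/25 + P/25) + P) + 52 = (1/25 + 26*P/25) + 52 = 1301/25 + 26*P/25)
V = -7863 (V = ((-49 + 66)*55 - 4778) - 4020 = (17*55 - 4778) - 4020 = (935 - 4778) - 4020 = -3843 - 4020 = -7863)
o(217) + V = (1301/25 + (26/25)*217) - 7863 = (1301/25 + 5642/25) - 7863 = 6943/25 - 7863 = -189632/25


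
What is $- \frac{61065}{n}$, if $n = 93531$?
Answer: $- \frac{20355}{31177} \approx -0.65289$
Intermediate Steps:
$- \frac{61065}{n} = - \frac{61065}{93531} = \left(-61065\right) \frac{1}{93531} = - \frac{20355}{31177}$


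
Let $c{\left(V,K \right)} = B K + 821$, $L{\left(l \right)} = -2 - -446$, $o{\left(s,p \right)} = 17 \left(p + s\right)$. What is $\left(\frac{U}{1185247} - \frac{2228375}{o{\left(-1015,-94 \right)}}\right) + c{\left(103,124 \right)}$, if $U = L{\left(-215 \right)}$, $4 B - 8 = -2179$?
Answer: $- \frac{1482885110063323}{22345461691} \approx -66362.0$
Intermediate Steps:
$o{\left(s,p \right)} = 17 p + 17 s$
$B = - \frac{2171}{4}$ ($B = 2 + \frac{1}{4} \left(-2179\right) = 2 - \frac{2179}{4} = - \frac{2171}{4} \approx -542.75$)
$L{\left(l \right)} = 444$ ($L{\left(l \right)} = -2 + 446 = 444$)
$c{\left(V,K \right)} = 821 - \frac{2171 K}{4}$ ($c{\left(V,K \right)} = - \frac{2171 K}{4} + 821 = 821 - \frac{2171 K}{4}$)
$U = 444$
$\left(\frac{U}{1185247} - \frac{2228375}{o{\left(-1015,-94 \right)}}\right) + c{\left(103,124 \right)} = \left(\frac{444}{1185247} - \frac{2228375}{17 \left(-94\right) + 17 \left(-1015\right)}\right) + \left(821 - 67301\right) = \left(444 \cdot \frac{1}{1185247} - \frac{2228375}{-1598 - 17255}\right) + \left(821 - 67301\right) = \left(\frac{444}{1185247} - \frac{2228375}{-18853}\right) - 66480 = \left(\frac{444}{1185247} - - \frac{2228375}{18853}\right) - 66480 = \left(\frac{444}{1185247} + \frac{2228375}{18853}\right) - 66480 = \frac{2641183154357}{22345461691} - 66480 = - \frac{1482885110063323}{22345461691}$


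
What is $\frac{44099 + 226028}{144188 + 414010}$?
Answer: $\frac{270127}{558198} \approx 0.48393$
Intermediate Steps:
$\frac{44099 + 226028}{144188 + 414010} = \frac{270127}{558198}$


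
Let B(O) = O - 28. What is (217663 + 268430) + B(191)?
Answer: 486256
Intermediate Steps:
B(O) = -28 + O
(217663 + 268430) + B(191) = (217663 + 268430) + (-28 + 191) = 486093 + 163 = 486256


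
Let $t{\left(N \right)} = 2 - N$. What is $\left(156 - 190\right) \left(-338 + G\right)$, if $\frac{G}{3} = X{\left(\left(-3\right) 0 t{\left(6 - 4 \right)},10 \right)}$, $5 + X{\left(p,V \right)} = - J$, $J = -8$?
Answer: $11186$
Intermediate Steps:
$X{\left(p,V \right)} = 3$ ($X{\left(p,V \right)} = -5 - -8 = -5 + 8 = 3$)
$G = 9$ ($G = 3 \cdot 3 = 9$)
$\left(156 - 190\right) \left(-338 + G\right) = \left(156 - 190\right) \left(-338 + 9\right) = \left(-34\right) \left(-329\right) = 11186$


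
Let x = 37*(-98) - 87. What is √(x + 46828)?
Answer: √43115 ≈ 207.64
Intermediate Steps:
x = -3713 (x = -3626 - 87 = -3713)
√(x + 46828) = √(-3713 + 46828) = √43115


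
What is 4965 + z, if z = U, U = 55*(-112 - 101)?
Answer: -6750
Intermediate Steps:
U = -11715 (U = 55*(-213) = -11715)
z = -11715
4965 + z = 4965 - 11715 = -6750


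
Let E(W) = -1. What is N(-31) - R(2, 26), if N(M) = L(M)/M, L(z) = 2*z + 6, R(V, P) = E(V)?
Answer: 87/31 ≈ 2.8064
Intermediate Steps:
R(V, P) = -1
L(z) = 6 + 2*z
N(M) = (6 + 2*M)/M
N(-31) - R(2, 26) = (2 + 6/(-31)) - 1*(-1) = (2 + 6*(-1/31)) + 1 = (2 - 6/31) + 1 = 56/31 + 1 = 87/31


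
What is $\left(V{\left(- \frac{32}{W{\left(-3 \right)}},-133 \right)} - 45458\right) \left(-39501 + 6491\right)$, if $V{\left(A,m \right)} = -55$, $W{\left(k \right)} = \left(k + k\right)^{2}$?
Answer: $1502384130$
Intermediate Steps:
$W{\left(k \right)} = 4 k^{2}$ ($W{\left(k \right)} = \left(2 k\right)^{2} = 4 k^{2}$)
$\left(V{\left(- \frac{32}{W{\left(-3 \right)}},-133 \right)} - 45458\right) \left(-39501 + 6491\right) = \left(-55 - 45458\right) \left(-39501 + 6491\right) = \left(-45513\right) \left(-33010\right) = 1502384130$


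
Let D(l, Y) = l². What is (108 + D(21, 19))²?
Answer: 301401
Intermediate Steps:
(108 + D(21, 19))² = (108 + 21²)² = (108 + 441)² = 549² = 301401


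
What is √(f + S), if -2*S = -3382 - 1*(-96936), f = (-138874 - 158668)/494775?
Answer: I*√50894508589683/32985 ≈ 216.28*I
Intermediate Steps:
f = -297542/494775 (f = -297542*1/494775 = -297542/494775 ≈ -0.60137)
S = -46777 (S = -(-3382 - 1*(-96936))/2 = -(-3382 + 96936)/2 = -½*93554 = -46777)
√(f + S) = √(-297542/494775 - 46777) = √(-23144387717/494775) = I*√50894508589683/32985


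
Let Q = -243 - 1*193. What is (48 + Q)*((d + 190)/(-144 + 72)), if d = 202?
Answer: 19012/9 ≈ 2112.4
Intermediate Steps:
Q = -436 (Q = -243 - 193 = -436)
(48 + Q)*((d + 190)/(-144 + 72)) = (48 - 436)*((202 + 190)/(-144 + 72)) = -152096/(-72) = -152096*(-1)/72 = -388*(-49/9) = 19012/9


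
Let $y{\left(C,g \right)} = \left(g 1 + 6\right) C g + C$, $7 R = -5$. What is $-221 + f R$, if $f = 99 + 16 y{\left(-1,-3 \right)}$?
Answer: $- \frac{2682}{7} \approx -383.14$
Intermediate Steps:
$R = - \frac{5}{7}$ ($R = \frac{1}{7} \left(-5\right) = - \frac{5}{7} \approx -0.71429$)
$y{\left(C,g \right)} = C + C g \left(6 + g\right)$ ($y{\left(C,g \right)} = \left(g + 6\right) C g + C = \left(6 + g\right) C g + C = C \left(6 + g\right) g + C = C g \left(6 + g\right) + C = C + C g \left(6 + g\right)$)
$f = 227$ ($f = 99 + 16 \left(- (1 + \left(-3\right)^{2} + 6 \left(-3\right))\right) = 99 + 16 \left(- (1 + 9 - 18)\right) = 99 + 16 \left(\left(-1\right) \left(-8\right)\right) = 99 + 16 \cdot 8 = 99 + 128 = 227$)
$-221 + f R = -221 + 227 \left(- \frac{5}{7}\right) = -221 - \frac{1135}{7} = - \frac{2682}{7}$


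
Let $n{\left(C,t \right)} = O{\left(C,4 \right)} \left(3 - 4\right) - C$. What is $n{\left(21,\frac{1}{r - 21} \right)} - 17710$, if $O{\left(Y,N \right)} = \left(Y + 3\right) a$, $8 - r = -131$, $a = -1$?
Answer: $-17707$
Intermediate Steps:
$r = 139$ ($r = 8 - -131 = 8 + 131 = 139$)
$O{\left(Y,N \right)} = -3 - Y$ ($O{\left(Y,N \right)} = \left(Y + 3\right) \left(-1\right) = \left(3 + Y\right) \left(-1\right) = -3 - Y$)
$n{\left(C,t \right)} = 3$ ($n{\left(C,t \right)} = \left(-3 - C\right) \left(3 - 4\right) - C = \left(-3 - C\right) \left(-1\right) - C = \left(3 + C\right) - C = 3$)
$n{\left(21,\frac{1}{r - 21} \right)} - 17710 = 3 - 17710 = -17707$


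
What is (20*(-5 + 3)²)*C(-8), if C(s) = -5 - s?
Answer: 240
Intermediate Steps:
(20*(-5 + 3)²)*C(-8) = (20*(-5 + 3)²)*(-5 - 1*(-8)) = (20*(-2)²)*(-5 + 8) = (20*4)*3 = 80*3 = 240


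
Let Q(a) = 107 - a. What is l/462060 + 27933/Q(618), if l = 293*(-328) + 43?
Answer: -12955809151/236112660 ≈ -54.871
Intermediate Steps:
l = -96061 (l = -96104 + 43 = -96061)
l/462060 + 27933/Q(618) = -96061/462060 + 27933/(107 - 1*618) = -96061*1/462060 + 27933/(107 - 618) = -96061/462060 + 27933/(-511) = -96061/462060 + 27933*(-1/511) = -96061/462060 - 27933/511 = -12955809151/236112660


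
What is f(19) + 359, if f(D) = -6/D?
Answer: 6815/19 ≈ 358.68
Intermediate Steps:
f(19) + 359 = -6/19 + 359 = 6815/19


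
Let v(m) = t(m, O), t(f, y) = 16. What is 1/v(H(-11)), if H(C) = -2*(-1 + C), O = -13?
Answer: 1/16 ≈ 0.062500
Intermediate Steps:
H(C) = 2 - 2*C
v(m) = 16
1/v(H(-11)) = 1/16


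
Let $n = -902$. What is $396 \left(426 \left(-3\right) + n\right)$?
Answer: $-863280$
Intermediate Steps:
$396 \left(426 \left(-3\right) + n\right) = 396 \left(426 \left(-3\right) - 902\right) = 396 \left(-1278 - 902\right) = 396 \left(-2180\right) = -863280$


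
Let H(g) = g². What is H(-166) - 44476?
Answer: -16920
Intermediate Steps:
H(-166) - 44476 = (-166)² - 44476 = 27556 - 44476 = -16920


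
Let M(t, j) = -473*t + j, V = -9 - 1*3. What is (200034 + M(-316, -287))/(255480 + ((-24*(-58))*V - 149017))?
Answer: 349215/89759 ≈ 3.8906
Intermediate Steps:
V = -12 (V = -9 - 3 = -12)
M(t, j) = j - 473*t
(200034 + M(-316, -287))/(255480 + ((-24*(-58))*V - 149017)) = (200034 + (-287 - 473*(-316)))/(255480 + (-24*(-58)*(-12) - 149017)) = (200034 + (-287 + 149468))/(255480 + (1392*(-12) - 149017)) = (200034 + 149181)/(255480 + (-16704 - 149017)) = 349215/(255480 - 165721) = 349215/89759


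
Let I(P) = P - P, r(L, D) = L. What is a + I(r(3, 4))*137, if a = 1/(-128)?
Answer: -1/128 ≈ -0.0078125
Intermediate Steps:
I(P) = 0
a = -1/128 (a = 1*(-1/128) = -1/128 ≈ -0.0078125)
a + I(r(3, 4))*137 = -1/128 + 0*137 = -1/128 + 0 = -1/128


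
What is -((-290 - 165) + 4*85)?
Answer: 115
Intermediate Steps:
-((-290 - 165) + 4*85) = -(-455 + 340) = -1*(-115) = 115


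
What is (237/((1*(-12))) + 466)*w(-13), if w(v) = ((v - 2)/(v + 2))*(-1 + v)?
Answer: -187425/22 ≈ -8519.3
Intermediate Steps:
w(v) = (-1 + v)*(-2 + v)/(2 + v) (w(v) = ((-2 + v)/(2 + v))*(-1 + v) = (-1 + v)*(-2 + v)/(2 + v))
(237/((1*(-12))) + 466)*w(-13) = (237/((1*(-12))) + 466)*((2 + (-13)**2 - 3*(-13))/(2 - 13)) = (237/(-12) + 466)*((2 + 169 + 39)/(-11)) = (237*(-1/12) + 466)*(-1/11*210) = (-79/4 + 466)*(-210/11) = (1785/4)*(-210/11) = -187425/22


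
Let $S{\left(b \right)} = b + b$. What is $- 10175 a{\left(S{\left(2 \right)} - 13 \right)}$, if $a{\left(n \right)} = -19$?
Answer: $193325$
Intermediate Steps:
$S{\left(b \right)} = 2 b$
$- 10175 a{\left(S{\left(2 \right)} - 13 \right)} = \left(-10175\right) \left(-19\right) = 193325$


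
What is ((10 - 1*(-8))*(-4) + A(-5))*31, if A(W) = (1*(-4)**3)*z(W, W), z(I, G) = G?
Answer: 7688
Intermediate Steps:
A(W) = -64*W (A(W) = (1*(-4)**3)*W = (1*(-64))*W = -64*W)
((10 - 1*(-8))*(-4) + A(-5))*31 = ((10 - 1*(-8))*(-4) - 64*(-5))*31 = ((10 + 8)*(-4) + 320)*31 = (18*(-4) + 320)*31 = (-72 + 320)*31 = 248*31 = 7688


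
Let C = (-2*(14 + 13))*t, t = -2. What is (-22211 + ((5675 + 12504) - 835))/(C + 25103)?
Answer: -4867/25211 ≈ -0.19305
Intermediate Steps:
C = 108 (C = -2*(14 + 13)*(-2) = -2*27*(-2) = -54*(-2) = 108)
(-22211 + ((5675 + 12504) - 835))/(C + 25103) = (-22211 + ((5675 + 12504) - 835))/(108 + 25103) = (-22211 + (18179 - 835))/25211 = (-22211 + 17344)*(1/25211) = -4867*1/25211 = -4867/25211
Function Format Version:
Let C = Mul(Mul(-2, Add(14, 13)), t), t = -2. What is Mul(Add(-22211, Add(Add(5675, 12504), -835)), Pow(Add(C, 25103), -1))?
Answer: Rational(-4867, 25211) ≈ -0.19305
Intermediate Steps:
C = 108 (C = Mul(Mul(-2, Add(14, 13)), -2) = Mul(Mul(-2, 27), -2) = Mul(-54, -2) = 108)
Mul(Add(-22211, Add(Add(5675, 12504), -835)), Pow(Add(C, 25103), -1)) = Mul(Add(-22211, Add(Add(5675, 12504), -835)), Pow(Add(108, 25103), -1)) = Mul(Add(-22211, Add(18179, -835)), Pow(25211, -1)) = Mul(Add(-22211, 17344), Rational(1, 25211)) = Mul(-4867, Rational(1, 25211)) = Rational(-4867, 25211)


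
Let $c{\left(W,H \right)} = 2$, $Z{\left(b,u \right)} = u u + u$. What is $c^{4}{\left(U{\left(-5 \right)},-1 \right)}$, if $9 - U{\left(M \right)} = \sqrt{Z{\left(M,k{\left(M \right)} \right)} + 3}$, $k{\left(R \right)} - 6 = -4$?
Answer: $16$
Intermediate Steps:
$k{\left(R \right)} = 2$ ($k{\left(R \right)} = 6 - 4 = 2$)
$Z{\left(b,u \right)} = u + u^{2}$ ($Z{\left(b,u \right)} = u^{2} + u = u + u^{2}$)
$U{\left(M \right)} = 6$ ($U{\left(M \right)} = 9 - \sqrt{2 \left(1 + 2\right) + 3} = 9 - \sqrt{2 \cdot 3 + 3} = 9 - \sqrt{6 + 3} = 9 - \sqrt{9} = 9 - 3 = 6$)
$c^{4}{\left(U{\left(-5 \right)},-1 \right)} = 2^{4} = 16$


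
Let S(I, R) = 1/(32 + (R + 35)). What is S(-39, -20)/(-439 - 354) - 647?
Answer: -24114338/37271 ≈ -647.00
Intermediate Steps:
S(I, R) = 1/(67 + R) (S(I, R) = 1/(32 + (35 + R)) = 1/(67 + R))
S(-39, -20)/(-439 - 354) - 647 = 1/((67 - 20)*(-439 - 354)) - 647 = 1/(47*(-793)) - 647 = (1/47)*(-1/793) - 647 = -1/37271 - 647 = -24114338/37271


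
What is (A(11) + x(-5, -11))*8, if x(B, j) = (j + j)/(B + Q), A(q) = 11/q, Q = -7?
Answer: 68/3 ≈ 22.667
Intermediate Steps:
x(B, j) = 2*j/(-7 + B) (x(B, j) = (j + j)/(B - 7) = (2*j)/(-7 + B) = 2*j/(-7 + B))
(A(11) + x(-5, -11))*8 = (11/11 + 2*(-11)/(-7 - 5))*8 = (11*(1/11) + 2*(-11)/(-12))*8 = (1 + 2*(-11)*(-1/12))*8 = (1 + 11/6)*8 = (17/6)*8 = 68/3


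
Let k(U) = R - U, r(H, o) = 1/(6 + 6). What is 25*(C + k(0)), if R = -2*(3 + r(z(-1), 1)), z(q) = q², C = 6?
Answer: -25/6 ≈ -4.1667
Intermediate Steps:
r(H, o) = 1/12
R = -37/6 (R = -2*(3 + 1/12) = -2*37/12 = -37/6 ≈ -6.1667)
k(U) = -37/6 - U
25*(C + k(0)) = 25*(6 + (-37/6 - 1*0)) = 25*(6 + (-37/6 + 0)) = 25*(6 - 37/6) = 25*(-⅙) = -25/6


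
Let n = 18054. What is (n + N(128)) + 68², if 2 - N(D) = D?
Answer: 22552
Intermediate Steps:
N(D) = 2 - D
(n + N(128)) + 68² = (18054 + (2 - 1*128)) + 68² = (18054 + (2 - 128)) + 4624 = (18054 - 126) + 4624 = 17928 + 4624 = 22552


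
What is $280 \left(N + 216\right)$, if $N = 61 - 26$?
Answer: $70280$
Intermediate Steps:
$N = 35$
$280 \left(N + 216\right) = 280 \left(35 + 216\right) = 280 \cdot 251 = 70280$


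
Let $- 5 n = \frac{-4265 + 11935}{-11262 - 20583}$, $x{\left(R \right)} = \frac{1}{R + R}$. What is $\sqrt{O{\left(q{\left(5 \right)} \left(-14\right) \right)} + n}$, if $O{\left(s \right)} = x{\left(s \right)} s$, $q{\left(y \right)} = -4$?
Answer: $\frac{\sqrt{2223608970}}{63690} \approx 0.74039$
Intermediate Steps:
$x{\left(R \right)} = \frac{1}{2 R}$
$n = \frac{1534}{31845}$ ($n = - \frac{\left(-4265 + 11935\right) \frac{1}{-11262 - 20583}}{5} = - \frac{7670 \frac{1}{-31845}}{5} = - \frac{7670 \left(- \frac{1}{31845}\right)}{5} = \left(- \frac{1}{5}\right) \left(- \frac{1534}{6369}\right) = \frac{1534}{31845} \approx 0.048171$)
$O{\left(s \right)} = \frac{1}{2}$ ($O{\left(s \right)} = \frac{1}{2 s} s = \frac{1}{2}$)
$\sqrt{O{\left(q{\left(5 \right)} \left(-14\right) \right)} + n} = \sqrt{\frac{1}{2} + \frac{1534}{31845}} = \sqrt{\frac{34913}{63690}} = \frac{\sqrt{2223608970}}{63690}$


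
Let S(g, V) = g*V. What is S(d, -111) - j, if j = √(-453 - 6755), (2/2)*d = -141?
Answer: 15651 - 2*I*√1802 ≈ 15651.0 - 84.9*I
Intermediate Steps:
d = -141
S(g, V) = V*g
j = 2*I*√1802 (j = √(-7208) = 2*I*√1802 ≈ 84.9*I)
S(d, -111) - j = -111*(-141) - 2*I*√1802 = 15651 - 2*I*√1802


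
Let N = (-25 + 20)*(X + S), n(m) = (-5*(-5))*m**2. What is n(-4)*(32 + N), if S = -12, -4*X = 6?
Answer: 39800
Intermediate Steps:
X = -3/2 (X = -1/4*6 = -3/2 ≈ -1.5000)
n(m) = 25*m**2
N = 135/2 (N = (-25 + 20)*(-3/2 - 12) = -5*(-27/2) = 135/2 ≈ 67.500)
n(-4)*(32 + N) = (25*(-4)**2)*(32 + 135/2) = (25*16)*(199/2) = 400*(199/2) = 39800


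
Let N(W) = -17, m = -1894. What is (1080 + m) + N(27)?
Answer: -831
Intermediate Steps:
(1080 + m) + N(27) = (1080 - 1894) - 17 = -814 - 17 = -831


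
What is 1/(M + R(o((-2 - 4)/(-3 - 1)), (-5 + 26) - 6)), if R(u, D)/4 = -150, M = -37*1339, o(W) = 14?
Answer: -1/50143 ≈ -1.9943e-5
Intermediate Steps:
M = -49543
R(u, D) = -600 (R(u, D) = 4*(-150) = -600)
1/(M + R(o((-2 - 4)/(-3 - 1)), (-5 + 26) - 6)) = 1/(-49543 - 600) = 1/(-50143) = -1/50143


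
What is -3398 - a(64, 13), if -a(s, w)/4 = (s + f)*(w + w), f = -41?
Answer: -1006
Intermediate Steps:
a(s, w) = -8*w*(-41 + s) (a(s, w) = -4*(s - 41)*(w + w) = -4*(-41 + s)*2*w = -8*w*(-41 + s))
-3398 - a(64, 13) = -3398 - 8*13*(41 - 1*64) = -3398 - 8*13*(41 - 64) = -3398 - 8*13*(-23) = -3398 - 1*(-2392) = -3398 + 2392 = -1006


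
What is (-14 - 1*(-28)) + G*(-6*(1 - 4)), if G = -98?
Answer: -1750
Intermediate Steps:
(-14 - 1*(-28)) + G*(-6*(1 - 4)) = (-14 - 1*(-28)) - (-588)*(1 - 4) = (-14 + 28) - (-588)*(-3) = 14 - 98*18 = 14 - 1764 = -1750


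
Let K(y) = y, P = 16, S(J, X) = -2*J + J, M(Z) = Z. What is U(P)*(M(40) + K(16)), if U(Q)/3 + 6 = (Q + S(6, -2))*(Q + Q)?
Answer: 52752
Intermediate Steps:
S(J, X) = -J
U(Q) = -18 + 6*Q*(-6 + Q) (U(Q) = -18 + 3*((Q - 1*6)*(Q + Q)) = -18 + 3*((Q - 6)*(2*Q)) = -18 + 3*((-6 + Q)*(2*Q)) = -18 + 3*(2*Q*(-6 + Q)) = -18 + 6*Q*(-6 + Q))
U(P)*(M(40) + K(16)) = (-18 - 36*16 + 6*16²)*(40 + 16) = (-18 - 576 + 6*256)*56 = (-18 - 576 + 1536)*56 = 942*56 = 52752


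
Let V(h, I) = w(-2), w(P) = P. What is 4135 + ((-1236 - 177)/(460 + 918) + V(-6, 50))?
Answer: 5693861/1378 ≈ 4132.0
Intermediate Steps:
V(h, I) = -2
4135 + ((-1236 - 177)/(460 + 918) + V(-6, 50)) = 4135 + ((-1236 - 177)/(460 + 918) - 2) = 4135 + (-1413/1378 - 2) = 4135 - 4169/1378 = 5693861/1378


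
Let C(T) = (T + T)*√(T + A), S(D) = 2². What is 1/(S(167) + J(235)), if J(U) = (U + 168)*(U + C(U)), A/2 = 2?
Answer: -94709/8565429601219 + 189410*√239/8565429601219 ≈ 3.3081e-7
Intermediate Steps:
S(D) = 4
A = 4 (A = 2*2 = 4)
C(T) = 2*T*√(4 + T) (C(T) = (T + T)*√(T + 4) = (2*T)*√(4 + T) = 2*T*√(4 + T))
J(U) = (168 + U)*(U + 2*U*√(4 + U)) (J(U) = (U + 168)*(U + 2*U*√(4 + U)) = (168 + U)*(U + 2*U*√(4 + U)))
1/(S(167) + J(235)) = 1/(4 + 235*(168 + 235 + 336*√(4 + 235) + 2*235*√(4 + 235))) = 1/(4 + 235*(168 + 235 + 336*√239 + 2*235*√239)) = 1/(4 + 235*(168 + 235 + 336*√239 + 470*√239)) = 1/(4 + 235*(403 + 806*√239)) = 1/(4 + (94705 + 189410*√239)) = 1/(94709 + 189410*√239)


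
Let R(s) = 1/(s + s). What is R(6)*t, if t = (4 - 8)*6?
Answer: -2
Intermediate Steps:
R(s) = 1/(2*s)
t = -24 (t = -4*6 = -24)
R(6)*t = ((1/2)/6)*(-24) = ((1/2)*(1/6))*(-24) = (1/12)*(-24) = -2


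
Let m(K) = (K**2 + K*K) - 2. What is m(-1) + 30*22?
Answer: 660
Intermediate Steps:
m(K) = -2 + 2*K**2 (m(K) = (K**2 + K**2) - 2 = 2*K**2 - 2 = -2 + 2*K**2)
m(-1) + 30*22 = (-2 + 2*(-1)**2) + 30*22 = (-2 + 2*1) + 660 = (-2 + 2) + 660 = 0 + 660 = 660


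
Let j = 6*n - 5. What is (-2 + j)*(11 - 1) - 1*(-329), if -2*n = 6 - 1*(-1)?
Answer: 49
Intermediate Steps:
n = -7/2 (n = -(6 - 1*(-1))/2 = -(6 + 1)/2 = -1/2*7 = -7/2 ≈ -3.5000)
j = -26 (j = 6*(-7/2) - 5 = -21 - 5 = -26)
(-2 + j)*(11 - 1) - 1*(-329) = (-2 - 26)*(11 - 1) - 1*(-329) = -28*10 + 329 = -280 + 329 = 49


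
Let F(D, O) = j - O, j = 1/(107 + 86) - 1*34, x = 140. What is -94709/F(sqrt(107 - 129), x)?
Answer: 18278837/33581 ≈ 544.32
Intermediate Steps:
j = -6561/193 (j = 1/193 - 34 = -6561/193 ≈ -33.995)
F(D, O) = -6561/193 - O
-94709/F(sqrt(107 - 129), x) = -94709/(-6561/193 - 1*140) = -94709/(-6561/193 - 140) = -94709/(-33581/193) = -94709*(-193/33581) = 18278837/33581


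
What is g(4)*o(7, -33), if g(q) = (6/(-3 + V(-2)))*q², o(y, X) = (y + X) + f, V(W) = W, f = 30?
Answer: -384/5 ≈ -76.800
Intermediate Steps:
o(y, X) = 30 + X + y (o(y, X) = (y + X) + 30 = (X + y) + 30 = 30 + X + y)
g(q) = -6*q²/5 (g(q) = (6/(-3 - 2))*q² = (6/(-5))*q² = (6*(-⅕))*q² = -6*q²/5)
g(4)*o(7, -33) = (-6/5*4²)*(30 - 33 + 7) = -6/5*16*4 = -96/5*4 = -384/5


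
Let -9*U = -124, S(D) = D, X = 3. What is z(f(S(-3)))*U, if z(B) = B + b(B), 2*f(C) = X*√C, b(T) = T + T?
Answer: 62*I*√3 ≈ 107.39*I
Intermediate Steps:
U = 124/9 (U = -⅑*(-124) = 124/9 ≈ 13.778)
b(T) = 2*T
f(C) = 3*√C/2 (f(C) = (3*√C)/2 = 3*√C/2)
z(B) = 3*B (z(B) = B + 2*B = 3*B)
z(f(S(-3)))*U = (3*(3*√(-3)/2))*(124/9) = (3*(3*(I*√3)/2))*(124/9) = (3*(3*I*√3/2))*(124/9) = (9*I*√3/2)*(124/9) = 62*I*√3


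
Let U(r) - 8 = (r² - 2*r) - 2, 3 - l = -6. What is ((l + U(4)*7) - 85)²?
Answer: 484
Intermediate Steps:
l = 9 (l = 3 - 1*(-6) = 3 + 6 = 9)
U(r) = 6 + r² - 2*r (U(r) = 8 + ((r² - 2*r) - 2) = 8 + (-2 + r² - 2*r) = 6 + r² - 2*r)
((l + U(4)*7) - 85)² = ((9 + (6 + 4² - 2*4)*7) - 85)² = ((9 + (6 + 16 - 8)*7) - 85)² = ((9 + 14*7) - 85)² = ((9 + 98) - 85)² = (107 - 85)² = 22² = 484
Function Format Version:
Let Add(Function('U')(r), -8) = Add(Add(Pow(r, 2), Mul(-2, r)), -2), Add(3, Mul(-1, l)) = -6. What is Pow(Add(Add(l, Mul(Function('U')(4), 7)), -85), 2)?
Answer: 484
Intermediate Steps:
l = 9 (l = Add(3, Mul(-1, -6)) = Add(3, 6) = 9)
Function('U')(r) = Add(6, Pow(r, 2), Mul(-2, r)) (Function('U')(r) = Add(8, Add(Add(Pow(r, 2), Mul(-2, r)), -2)) = Add(8, Add(-2, Pow(r, 2), Mul(-2, r))) = Add(6, Pow(r, 2), Mul(-2, r)))
Pow(Add(Add(l, Mul(Function('U')(4), 7)), -85), 2) = Pow(Add(Add(9, Mul(Add(6, Pow(4, 2), Mul(-2, 4)), 7)), -85), 2) = Pow(Add(Add(9, Mul(Add(6, 16, -8), 7)), -85), 2) = Pow(Add(Add(9, Mul(14, 7)), -85), 2) = Pow(Add(Add(9, 98), -85), 2) = Pow(Add(107, -85), 2) = Pow(22, 2) = 484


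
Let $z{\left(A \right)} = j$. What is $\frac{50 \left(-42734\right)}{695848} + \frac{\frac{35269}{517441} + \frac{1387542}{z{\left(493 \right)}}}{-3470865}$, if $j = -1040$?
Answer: $- \frac{19184820800099657153}{6248603204927286600} \approx -3.0703$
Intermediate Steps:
$z{\left(A \right)} = -1040$
$\frac{50 \left(-42734\right)}{695848} + \frac{\frac{35269}{517441} + \frac{1387542}{z{\left(493 \right)}}}{-3470865} = \frac{50 \left(-42734\right)}{695848} + \frac{\frac{35269}{517441} + \frac{1387542}{-1040}}{-3470865} = \left(-2136700\right) \frac{1}{695848} + \left(35269 \cdot \frac{1}{517441} + 1387542 \left(- \frac{1}{1040}\right)\right) \left(- \frac{1}{3470865}\right) = - \frac{534175}{173962} + \left(\frac{35269}{517441} - \frac{53367}{40}\right) \left(- \frac{1}{3470865}\right) = - \frac{534175}{173962} - - \frac{27612863087}{71838714258600} = - \frac{534175}{173962} + \frac{27612863087}{71838714258600} = - \frac{19184820800099657153}{6248603204927286600}$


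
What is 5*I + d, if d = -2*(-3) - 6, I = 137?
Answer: 685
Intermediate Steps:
d = 0 (d = 6 - 6 = 0)
5*I + d = 5*137 + 0 = 685 + 0 = 685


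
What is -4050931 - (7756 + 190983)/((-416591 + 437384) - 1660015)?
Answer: -6640375016943/1639222 ≈ -4.0509e+6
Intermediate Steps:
-4050931 - (7756 + 190983)/((-416591 + 437384) - 1660015) = -4050931 - 198739/(20793 - 1660015) = -4050931 - 198739/(-1639222) = -4050931 - 198739*(-1)/1639222 = -4050931 - 1*(-198739/1639222) = -4050931 + 198739/1639222 = -6640375016943/1639222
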